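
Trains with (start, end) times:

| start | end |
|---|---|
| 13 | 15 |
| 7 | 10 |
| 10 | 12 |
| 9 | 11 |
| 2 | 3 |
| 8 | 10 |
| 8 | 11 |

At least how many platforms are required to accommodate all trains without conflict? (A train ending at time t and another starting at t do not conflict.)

4

Count concurrent intervals with a sweep; the peak is the room count.
Events (time:±→running): 2:+→1 3:-→0 7:+→1 8:+→2 8:+→3 9:+→4 … peak 4.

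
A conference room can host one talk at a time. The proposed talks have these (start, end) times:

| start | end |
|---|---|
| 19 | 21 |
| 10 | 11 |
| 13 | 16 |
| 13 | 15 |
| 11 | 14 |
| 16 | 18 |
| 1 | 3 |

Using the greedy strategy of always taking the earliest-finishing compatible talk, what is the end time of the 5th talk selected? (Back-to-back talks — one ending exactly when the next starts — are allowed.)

By end time: (1,3), (10,11), (11,14), (13,15), (13,16), (16,18), (19,21).
Pick (1,3); next start ≥ 3 → (10,11); next start ≥ 11 → (11,14); next start ≥ 14 → (16,18); next start ≥ 18 → (19,21).
Selected: (1,3) (10,11) (11,14) (16,18) (19,21)

21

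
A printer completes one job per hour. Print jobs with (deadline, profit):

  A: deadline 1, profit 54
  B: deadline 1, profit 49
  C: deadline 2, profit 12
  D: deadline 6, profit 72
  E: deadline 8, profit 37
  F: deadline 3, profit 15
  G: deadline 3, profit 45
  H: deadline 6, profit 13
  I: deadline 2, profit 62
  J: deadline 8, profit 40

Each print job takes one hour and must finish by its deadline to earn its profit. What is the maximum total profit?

323

Take jobs in profit order; each goes to the latest open slot no later than its deadline.
By profit: D(d6,72), I(d2,62), A(d1,54), B(d1,49), G(d3,45), J(d8,40), E(d8,37), F(d3,15), H(d6,13), C(d2,12)
D→slot 6; I→slot 2; A→slot 1; B skipped; G→slot 3; J→slot 8; E→slot 7; F skipped; H→slot 5; C skipped.
Profit = 54 + 62 + 45 + 13 + 72 + 37 + 40 = 323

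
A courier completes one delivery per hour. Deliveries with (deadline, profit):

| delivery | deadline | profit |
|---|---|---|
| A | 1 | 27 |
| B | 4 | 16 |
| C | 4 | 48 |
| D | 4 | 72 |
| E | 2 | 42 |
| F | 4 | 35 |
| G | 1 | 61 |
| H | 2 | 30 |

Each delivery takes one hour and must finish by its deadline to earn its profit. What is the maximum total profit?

Take jobs in profit order; each goes to the latest open slot no later than its deadline.
By profit: D(d4,72), G(d1,61), C(d4,48), E(d2,42), F(d4,35), H(d2,30), A(d1,27), B(d4,16)
D→slot 4; G→slot 1; C→slot 3; E→slot 2; F skipped; H skipped; A skipped; B skipped.
Profit = 61 + 42 + 48 + 72 = 223

223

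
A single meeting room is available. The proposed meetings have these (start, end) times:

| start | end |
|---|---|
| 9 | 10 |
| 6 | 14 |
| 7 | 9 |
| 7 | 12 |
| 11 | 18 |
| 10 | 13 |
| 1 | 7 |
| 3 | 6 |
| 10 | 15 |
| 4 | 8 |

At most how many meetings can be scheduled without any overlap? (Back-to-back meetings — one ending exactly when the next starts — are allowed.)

Greedy by earliest finish: after sorting by end time, pick each interval compatible with the last pick.
By end time: (3,6), (1,7), (4,8), (7,9), (9,10), (7,12), (10,13), (6,14), (10,15), (11,18).
Pick (3,6); next start ≥ 6 → (7,9); next start ≥ 9 → (9,10); next start ≥ 10 → (10,13).
Selected 4 meetings.

4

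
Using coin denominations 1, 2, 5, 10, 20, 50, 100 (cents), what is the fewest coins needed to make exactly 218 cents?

218 = 2×100 + 1×10 + 1×5 + 1×2 + 1×1
Total coins = 2 + 1 + 1 + 1 + 1 = 6

6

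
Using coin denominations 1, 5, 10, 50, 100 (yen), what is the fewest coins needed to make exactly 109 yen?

6

109 = 1×100 + 1×5 + 4×1
Total coins = 1 + 1 + 4 = 6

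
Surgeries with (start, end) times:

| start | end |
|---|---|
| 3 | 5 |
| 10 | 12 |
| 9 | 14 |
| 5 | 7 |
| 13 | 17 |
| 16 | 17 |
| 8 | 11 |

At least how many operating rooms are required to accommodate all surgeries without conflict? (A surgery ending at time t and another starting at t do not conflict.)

The answer is the maximum number of intervals overlapping at any instant.
Events (time:±→running): 3:+→1 5:-→0 5:+→1 7:-→0 8:+→1 9:+→2 10:+→3 … peak 3.

3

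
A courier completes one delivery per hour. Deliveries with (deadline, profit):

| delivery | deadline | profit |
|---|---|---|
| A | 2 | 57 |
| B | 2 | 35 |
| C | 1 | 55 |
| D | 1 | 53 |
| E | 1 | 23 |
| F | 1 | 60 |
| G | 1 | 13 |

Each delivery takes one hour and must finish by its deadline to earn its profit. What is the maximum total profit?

117

Sort by profit descending; place each in the latest free slot ≤ its deadline.
Profit order: F=60 A=57 C=55 D=53 B=35 E=23 G=13
Assign: F→slot 1, A→slot 2, C skipped, D skipped, B skipped, E skipped, G skipped.
Slots: [1:F] [2:A]
Profit = 60 + 57 = 117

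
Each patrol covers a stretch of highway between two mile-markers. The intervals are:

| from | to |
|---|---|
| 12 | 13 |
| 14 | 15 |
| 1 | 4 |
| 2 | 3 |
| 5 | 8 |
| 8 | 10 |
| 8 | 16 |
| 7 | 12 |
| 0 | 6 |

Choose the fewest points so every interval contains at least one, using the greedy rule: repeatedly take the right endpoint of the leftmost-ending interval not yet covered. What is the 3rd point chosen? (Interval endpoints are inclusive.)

Process intervals by earliest right end; each time one isn't hit yet, stab at its right endpoint.
Sorted: [2,3] [1,4] [0,6] [5,8] [8,10] [7,12] [12,13] [14,15] [8,16]
{[2,3],[1,4],[0,6]} hit by 3; {[5,8],[8,10],[7,12]} hit by 8; {[12,13]} hit by 13; {[14,15],[8,16]} hit by 15.
Points: 3, 8, 13, 15 (4 total).

13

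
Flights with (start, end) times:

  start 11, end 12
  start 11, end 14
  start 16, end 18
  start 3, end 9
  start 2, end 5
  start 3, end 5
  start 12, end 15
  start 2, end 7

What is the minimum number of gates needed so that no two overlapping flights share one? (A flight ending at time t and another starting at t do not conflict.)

The answer is the maximum number of intervals overlapping at any instant.
Events (time:±→running): 2:+→1 2:+→2 3:+→3 3:+→4 … peak 4.

4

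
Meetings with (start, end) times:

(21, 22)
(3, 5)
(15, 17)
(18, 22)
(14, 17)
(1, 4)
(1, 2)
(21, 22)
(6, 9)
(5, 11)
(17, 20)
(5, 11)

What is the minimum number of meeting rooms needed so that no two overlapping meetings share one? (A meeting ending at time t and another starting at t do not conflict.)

Count concurrent intervals with a sweep; the peak is the room count.
starts: [1, 1, 3, 5, 5, 6, 14, 15, 17, 18, 21, 21]
ends:   [2, 4, 5, 9, 11, 11, 17, 17, 20, 22, 22, 22]
s1→1 s1→2 e2→1 s3→2 e4→1 e5→0 s5→1 s5→2 s6→3  — peak 3.

3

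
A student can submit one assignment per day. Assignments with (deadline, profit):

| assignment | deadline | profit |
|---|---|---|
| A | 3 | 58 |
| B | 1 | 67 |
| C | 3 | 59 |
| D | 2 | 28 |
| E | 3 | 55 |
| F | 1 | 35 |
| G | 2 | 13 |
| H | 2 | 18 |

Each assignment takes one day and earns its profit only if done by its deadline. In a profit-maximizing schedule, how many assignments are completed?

Sort by profit descending; place each in the latest free slot ≤ its deadline.
Profit order: B=67 C=59 A=58 E=55 F=35 D=28 H=18 G=13
Assign: B→slot 1, C→slot 3, A→slot 2, E skipped, F skipped, D skipped, H skipped, G skipped.
Slots: [1:B] [2:A] [3:C]
3 of 8 scheduled.

3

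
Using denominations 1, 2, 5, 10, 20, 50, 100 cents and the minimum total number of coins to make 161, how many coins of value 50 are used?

1

Greedy: take as many of the largest coin as possible, then repeat with the remainder.
161 − 1×100→61 − 1×50→11 − 1×10→1 − 1×1→0
Count of 50: 1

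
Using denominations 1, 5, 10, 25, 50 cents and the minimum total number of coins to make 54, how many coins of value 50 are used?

Use the largest denomination that fits, subtract, and repeat.
54 − 1×50→4 − 4×1→0
Count of 50: 1

1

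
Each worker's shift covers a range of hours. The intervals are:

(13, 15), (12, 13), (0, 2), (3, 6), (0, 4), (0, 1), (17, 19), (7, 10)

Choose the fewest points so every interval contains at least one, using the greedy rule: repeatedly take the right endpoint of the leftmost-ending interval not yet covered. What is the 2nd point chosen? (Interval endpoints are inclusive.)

By right end: [0,1]  [0,2]  [0,4]  [3,6]  [7,10]  [12,13]  [13,15]  [17,19]
[0,1] uncovered → point at 1; [3,6] uncovered → point at 6; [7,10] uncovered → point at 10; [12,13] uncovered → point at 13; [17,19] uncovered → point at 19.
Points: 1, 6, 10, 13, 19 (5 total).

6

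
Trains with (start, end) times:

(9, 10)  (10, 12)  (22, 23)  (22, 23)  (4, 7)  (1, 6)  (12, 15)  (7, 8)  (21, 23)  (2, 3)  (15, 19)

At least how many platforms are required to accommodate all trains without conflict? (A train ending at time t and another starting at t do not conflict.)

3

starts: [1, 2, 4, 7, 9, 10, 12, 15, 21, 22, 22]
ends:   [3, 6, 7, 8, 10, 12, 15, 19, 23, 23, 23]
s1→1 s2→2 e3→1 s4→2 e6→1 e7→0 s7→1 e8→0 s9→1 e10→0 s10→1 e12→0 s12→1 e15→0 s15→1 e19→0 s21→1 s22→2 s22→3  — peak 3.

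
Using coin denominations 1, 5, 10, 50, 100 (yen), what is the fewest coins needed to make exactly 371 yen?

Use the largest denomination that fits, subtract, and repeat.
371 = 3×100 + 1×50 + 2×10 + 1×1
Total coins = 3 + 1 + 2 + 1 = 7

7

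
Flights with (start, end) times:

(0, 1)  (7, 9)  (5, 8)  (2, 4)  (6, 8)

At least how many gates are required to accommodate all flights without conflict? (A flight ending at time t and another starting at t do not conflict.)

The answer is the maximum number of intervals overlapping at any instant.
Events (time:±→running): 0:+→1 1:-→0 2:+→1 4:-→0 5:+→1 6:+→2 7:+→3 … peak 3.

3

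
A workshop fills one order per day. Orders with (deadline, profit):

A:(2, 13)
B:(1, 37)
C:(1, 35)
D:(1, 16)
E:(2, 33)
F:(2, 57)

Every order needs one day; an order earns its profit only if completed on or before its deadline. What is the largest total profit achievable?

94

Take jobs in profit order; each goes to the latest open slot no later than its deadline.
By profit: F(d2,57), B(d1,37), C(d1,35), E(d2,33), D(d1,16), A(d2,13)
F→slot 2; B→slot 1; C skipped; E skipped; D skipped; A skipped.
Profit = 37 + 57 = 94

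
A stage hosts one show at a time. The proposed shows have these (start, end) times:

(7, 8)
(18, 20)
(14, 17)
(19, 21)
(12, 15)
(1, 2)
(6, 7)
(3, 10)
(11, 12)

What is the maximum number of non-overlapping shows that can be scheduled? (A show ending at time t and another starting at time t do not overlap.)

6

Order by finish time; keep every interval that doesn't clash with the previous kept one.
By end time: (1,2), (6,7), (7,8), (3,10), (11,12), (12,15), (14,17), (18,20), (19,21).
Pick (1,2); next start ≥ 2 → (6,7); next start ≥ 7 → (7,8); next start ≥ 8 → (11,12); next start ≥ 12 → (12,15); next start ≥ 15 → (18,20).
Selected 6 shows.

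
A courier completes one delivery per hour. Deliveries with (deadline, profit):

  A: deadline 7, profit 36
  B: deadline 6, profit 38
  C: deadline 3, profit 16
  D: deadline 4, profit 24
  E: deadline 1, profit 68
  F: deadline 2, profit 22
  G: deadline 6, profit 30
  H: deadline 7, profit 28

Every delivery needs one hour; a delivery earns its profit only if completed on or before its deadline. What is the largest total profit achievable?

246

Take jobs in profit order; each goes to the latest open slot no later than its deadline.
By profit: E(d1,68), B(d6,38), A(d7,36), G(d6,30), H(d7,28), D(d4,24), F(d2,22), C(d3,16)
E→slot 1; B→slot 6; A→slot 7; G→slot 5; H→slot 4; D→slot 3; F→slot 2; C skipped.
Profit = 68 + 22 + 24 + 28 + 30 + 38 + 36 = 246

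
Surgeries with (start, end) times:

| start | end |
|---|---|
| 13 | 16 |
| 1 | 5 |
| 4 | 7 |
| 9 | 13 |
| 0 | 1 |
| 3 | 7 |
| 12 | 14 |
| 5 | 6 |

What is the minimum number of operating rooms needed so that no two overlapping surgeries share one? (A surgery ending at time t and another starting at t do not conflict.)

The answer is the maximum number of intervals overlapping at any instant.
Events (time:±→running): 0:+→1 1:-→0 1:+→1 3:+→2 4:+→3 … peak 3.

3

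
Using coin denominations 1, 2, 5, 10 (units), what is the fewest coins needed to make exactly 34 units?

Use the largest denomination that fits, subtract, and repeat.
34 − 3×10→4 − 2×2→0
Total coins = 3 + 2 = 5

5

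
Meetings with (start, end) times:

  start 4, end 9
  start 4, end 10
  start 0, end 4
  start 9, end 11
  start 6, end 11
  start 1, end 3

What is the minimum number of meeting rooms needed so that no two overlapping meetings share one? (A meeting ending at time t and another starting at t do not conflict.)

3

starts: [0, 1, 4, 4, 6, 9]
ends:   [3, 4, 9, 10, 11, 11]
s0→1 s1→2 e3→1 e4→0 s4→1 s4→2 s6→3  — peak 3.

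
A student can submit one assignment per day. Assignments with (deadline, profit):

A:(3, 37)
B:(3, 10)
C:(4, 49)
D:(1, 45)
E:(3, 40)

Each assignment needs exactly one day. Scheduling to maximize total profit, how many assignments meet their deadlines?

4

By profit: C(d4,49), D(d1,45), E(d3,40), A(d3,37), B(d3,10)
C→slot 4; D→slot 1; E→slot 3; A→slot 2; B skipped.
4 of 5 scheduled.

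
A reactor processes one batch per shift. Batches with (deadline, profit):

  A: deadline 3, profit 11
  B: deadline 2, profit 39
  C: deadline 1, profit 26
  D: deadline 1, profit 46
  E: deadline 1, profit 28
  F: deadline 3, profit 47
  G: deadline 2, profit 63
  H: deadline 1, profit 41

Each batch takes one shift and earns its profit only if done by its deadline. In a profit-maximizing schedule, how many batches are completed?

3

Take jobs in profit order; each goes to the latest open slot no later than its deadline.
Profit order: G=63 F=47 D=46 H=41 B=39 E=28 C=26 A=11
Assign: G→slot 2, F→slot 3, D→slot 1, H skipped, B skipped, E skipped, C skipped, A skipped.
Slots: [1:D] [2:G] [3:F]
3 of 8 scheduled.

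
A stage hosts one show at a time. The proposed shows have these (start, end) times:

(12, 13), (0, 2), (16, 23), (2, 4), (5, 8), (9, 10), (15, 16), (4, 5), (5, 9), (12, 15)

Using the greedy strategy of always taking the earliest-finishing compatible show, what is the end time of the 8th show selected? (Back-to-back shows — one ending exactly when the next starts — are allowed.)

23

Sorted by end: (0,2)  (2,4)  (4,5)  (5,8)  (5,9)  (9,10)  (12,13)  (12,15)  (15,16)  (16,23)
take (0,2); take (2,4); take (4,5); take (5,8); skip (5,9); take (9,10); take (12,13); skip (12,15); take (15,16); take (16,23).
Selected: (0,2) (2,4) (4,5) (5,8) (9,10) (12,13) (15,16) (16,23)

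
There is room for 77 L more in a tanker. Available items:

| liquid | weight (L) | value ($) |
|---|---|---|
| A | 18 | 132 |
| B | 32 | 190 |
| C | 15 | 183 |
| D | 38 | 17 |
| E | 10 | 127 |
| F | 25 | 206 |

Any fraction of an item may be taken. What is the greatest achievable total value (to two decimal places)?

Greedy by value/weight ratio, highest first.
Ratios (sorted): E 12.70, C 12.20, F 8.24, A 7.33, B 5.94, D 0.45
take E (10 @ 127); take C (15 @ 183); take F (25 @ 206); take A (18 @ 132); take 9/32 of B → 53.44. Capacity used 77/77.
Total value = 701.44

701.44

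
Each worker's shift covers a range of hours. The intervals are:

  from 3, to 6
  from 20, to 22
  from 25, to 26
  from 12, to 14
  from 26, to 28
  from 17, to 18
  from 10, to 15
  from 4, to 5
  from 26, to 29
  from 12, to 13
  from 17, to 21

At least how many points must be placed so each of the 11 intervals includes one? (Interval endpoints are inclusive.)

5

By right end: [4,5]  [3,6]  [12,13]  [12,14]  [10,15]  [17,18]  [17,21]  [20,22]  [25,26]  [26,28]  [26,29]
[4,5] uncovered → point at 5; [12,13] uncovered → point at 13; [17,18] uncovered → point at 18; [20,22] uncovered → point at 22; [25,26] uncovered → point at 26.
Points: 5, 13, 18, 22, 26 (5 total).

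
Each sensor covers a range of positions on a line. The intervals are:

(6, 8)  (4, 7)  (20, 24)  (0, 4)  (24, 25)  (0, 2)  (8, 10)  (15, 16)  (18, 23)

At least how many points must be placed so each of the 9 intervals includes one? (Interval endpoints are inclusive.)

Process intervals by earliest right end; each time one isn't hit yet, stab at its right endpoint.
By right end: [0,2]  [0,4]  [4,7]  [6,8]  [8,10]  [15,16]  [18,23]  [20,24]  [24,25]
[0,2] uncovered → point at 2; [4,7] uncovered → point at 7; [8,10] uncovered → point at 10; [15,16] uncovered → point at 16; [18,23] uncovered → point at 23; [24,25] uncovered → point at 25.
Points: 2, 7, 10, 16, 23, 25 (6 total).

6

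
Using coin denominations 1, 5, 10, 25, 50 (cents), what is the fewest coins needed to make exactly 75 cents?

Greedy: take as many of the largest coin as possible, then repeat with the remainder.
75 = 1×50 + 1×25
Total coins = 1 + 1 = 2

2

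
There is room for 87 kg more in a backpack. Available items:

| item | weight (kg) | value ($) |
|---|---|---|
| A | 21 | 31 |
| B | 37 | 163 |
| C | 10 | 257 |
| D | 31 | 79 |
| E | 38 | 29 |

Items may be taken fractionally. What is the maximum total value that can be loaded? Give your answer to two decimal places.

Ratios (sorted): C 25.70, B 4.41, D 2.55, A 1.48, E 0.76
take C (10 @ 257); take B (37 @ 163); take D (31 @ 79); take 9/21 of A → 13.29. Capacity used 87/87.
Total value = 512.29

512.29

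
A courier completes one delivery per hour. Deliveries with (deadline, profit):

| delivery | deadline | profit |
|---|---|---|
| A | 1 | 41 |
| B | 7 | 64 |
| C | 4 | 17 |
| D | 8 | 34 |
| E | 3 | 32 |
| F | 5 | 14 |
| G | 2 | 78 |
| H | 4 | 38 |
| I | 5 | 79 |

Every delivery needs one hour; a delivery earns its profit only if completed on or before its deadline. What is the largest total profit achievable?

366

Take jobs in profit order; each goes to the latest open slot no later than its deadline.
By profit: I(d5,79), G(d2,78), B(d7,64), A(d1,41), H(d4,38), D(d8,34), E(d3,32), C(d4,17), F(d5,14)
I→slot 5; G→slot 2; B→slot 7; A→slot 1; H→slot 4; D→slot 8; E→slot 3; C skipped; F skipped.
Profit = 41 + 78 + 32 + 38 + 79 + 64 + 34 = 366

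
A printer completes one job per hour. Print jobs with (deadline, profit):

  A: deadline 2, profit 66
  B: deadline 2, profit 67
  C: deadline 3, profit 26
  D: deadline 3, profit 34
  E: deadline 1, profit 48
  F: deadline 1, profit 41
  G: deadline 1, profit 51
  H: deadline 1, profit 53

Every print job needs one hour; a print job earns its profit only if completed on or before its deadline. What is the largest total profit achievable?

167

Take jobs in profit order; each goes to the latest open slot no later than its deadline.
Profit order: B=67 A=66 H=53 G=51 E=48 F=41 D=34 C=26
Assign: B→slot 2, A→slot 1, H skipped, G skipped, E skipped, F skipped, D→slot 3, C skipped.
Slots: [1:A] [2:B] [3:D]
Profit = 66 + 67 + 34 = 167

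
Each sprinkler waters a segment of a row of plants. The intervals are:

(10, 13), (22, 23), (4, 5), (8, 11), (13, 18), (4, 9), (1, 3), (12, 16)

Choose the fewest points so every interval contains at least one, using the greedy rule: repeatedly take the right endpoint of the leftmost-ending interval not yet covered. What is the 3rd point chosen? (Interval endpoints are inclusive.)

Sorted: [1,3] [4,5] [4,9] [8,11] [10,13] [12,16] [13,18] [22,23]
{[1,3]} hit by 3; {[4,5],[4,9]} hit by 5; {[8,11],[10,13]} hit by 11; {[12,16],[13,18]} hit by 16; {[22,23]} hit by 23.
Points: 3, 5, 11, 16, 23 (5 total).

11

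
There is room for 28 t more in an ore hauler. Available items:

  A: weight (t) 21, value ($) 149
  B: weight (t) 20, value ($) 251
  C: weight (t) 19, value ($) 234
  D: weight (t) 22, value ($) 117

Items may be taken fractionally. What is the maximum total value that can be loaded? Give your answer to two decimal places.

349.53

Ratios (sorted): B 12.55, C 12.32, A 7.10, D 5.32
take B (20 @ 251); take 8/19 of C → 98.53. Capacity used 28/28.
Total value = 349.53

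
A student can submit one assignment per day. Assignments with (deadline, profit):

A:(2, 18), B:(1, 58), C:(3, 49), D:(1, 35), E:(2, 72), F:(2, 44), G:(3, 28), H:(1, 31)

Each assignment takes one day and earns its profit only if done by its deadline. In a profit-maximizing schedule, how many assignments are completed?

Sort by profit descending; place each in the latest free slot ≤ its deadline.
Profit order: E=72 B=58 C=49 F=44 D=35 H=31 G=28 A=18
Assign: E→slot 2, B→slot 1, C→slot 3, F skipped, D skipped, H skipped, G skipped, A skipped.
Slots: [1:B] [2:E] [3:C]
3 of 8 scheduled.

3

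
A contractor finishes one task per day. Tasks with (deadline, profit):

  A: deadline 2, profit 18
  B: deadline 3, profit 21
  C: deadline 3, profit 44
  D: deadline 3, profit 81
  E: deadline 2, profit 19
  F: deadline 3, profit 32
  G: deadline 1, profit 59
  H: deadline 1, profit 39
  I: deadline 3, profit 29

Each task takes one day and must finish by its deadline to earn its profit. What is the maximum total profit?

Take jobs in profit order; each goes to the latest open slot no later than its deadline.
Profit order: D=81 G=59 C=44 H=39 F=32 I=29 B=21 E=19 A=18
Assign: D→slot 3, G→slot 1, C→slot 2, H skipped, F skipped, I skipped, B skipped, E skipped, A skipped.
Slots: [1:G] [2:C] [3:D]
Profit = 59 + 44 + 81 = 184

184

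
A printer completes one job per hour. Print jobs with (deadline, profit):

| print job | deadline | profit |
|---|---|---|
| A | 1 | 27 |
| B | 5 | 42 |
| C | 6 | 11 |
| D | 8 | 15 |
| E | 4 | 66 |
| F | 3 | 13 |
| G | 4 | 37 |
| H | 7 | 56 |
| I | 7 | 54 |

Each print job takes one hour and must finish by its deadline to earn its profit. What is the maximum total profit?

By profit: E(d4,66), H(d7,56), I(d7,54), B(d5,42), G(d4,37), A(d1,27), D(d8,15), F(d3,13), C(d6,11)
E→slot 4; H→slot 7; I→slot 6; B→slot 5; G→slot 3; A→slot 1; D→slot 8; F→slot 2; C skipped.
Profit = 27 + 13 + 37 + 66 + 42 + 54 + 56 + 15 = 310

310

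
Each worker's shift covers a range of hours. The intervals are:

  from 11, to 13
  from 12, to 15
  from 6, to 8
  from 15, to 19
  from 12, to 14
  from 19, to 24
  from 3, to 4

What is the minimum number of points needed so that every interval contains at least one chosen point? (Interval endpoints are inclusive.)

4

Sort by right endpoint; whenever an interval is uncovered, place a point at its right end.
By right end: [3,4]  [6,8]  [11,13]  [12,14]  [12,15]  [15,19]  [19,24]
[3,4] uncovered → point at 4; [6,8] uncovered → point at 8; [11,13] uncovered → point at 13; [15,19] uncovered → point at 19.
Points: 4, 8, 13, 19 (4 total).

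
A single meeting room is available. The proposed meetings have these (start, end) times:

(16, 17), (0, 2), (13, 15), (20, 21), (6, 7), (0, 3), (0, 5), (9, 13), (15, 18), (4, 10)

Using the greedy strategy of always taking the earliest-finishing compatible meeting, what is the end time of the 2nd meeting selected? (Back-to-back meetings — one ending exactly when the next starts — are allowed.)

Sort by end time and greedily take each interval whose start is ≥ the last chosen end.
Sorted by end: (0,2)  (0,3)  (0,5)  (6,7)  (4,10)  (9,13)  (13,15)  (16,17)  (15,18)  (20,21)
take (0,2); take (6,7); take (9,13); take (13,15); take (16,17); skip (15,18); take (20,21).
Selected: (0,2) (6,7) (9,13) (13,15) (16,17) (20,21)

7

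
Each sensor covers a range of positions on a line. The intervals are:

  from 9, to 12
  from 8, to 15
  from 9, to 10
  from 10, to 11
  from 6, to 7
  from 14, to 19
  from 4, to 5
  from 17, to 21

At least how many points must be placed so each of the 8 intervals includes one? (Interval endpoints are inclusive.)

4

Sort by right endpoint; whenever an interval is uncovered, place a point at its right end.
By right end: [4,5]  [6,7]  [9,10]  [10,11]  [9,12]  [8,15]  [14,19]  [17,21]
[4,5] uncovered → point at 5; [6,7] uncovered → point at 7; [9,10] uncovered → point at 10; [14,19] uncovered → point at 19.
Points: 5, 7, 10, 19 (4 total).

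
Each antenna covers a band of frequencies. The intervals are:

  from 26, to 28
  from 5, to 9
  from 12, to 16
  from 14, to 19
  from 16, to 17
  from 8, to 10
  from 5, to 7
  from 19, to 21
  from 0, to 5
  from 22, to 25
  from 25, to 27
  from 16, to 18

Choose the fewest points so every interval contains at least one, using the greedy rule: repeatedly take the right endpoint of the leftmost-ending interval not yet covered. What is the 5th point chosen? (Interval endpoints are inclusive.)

25

Process intervals by earliest right end; each time one isn't hit yet, stab at its right endpoint.
By right end: [0,5]  [5,7]  [5,9]  [8,10]  [12,16]  [16,17]  [16,18]  [14,19]  [19,21]  [22,25]  [25,27]  [26,28]
[0,5] uncovered → point at 5; [8,10] uncovered → point at 10; [12,16] uncovered → point at 16; [19,21] uncovered → point at 21; [22,25] uncovered → point at 25; [26,28] uncovered → point at 28.
Points: 5, 10, 16, 21, 25, 28 (6 total).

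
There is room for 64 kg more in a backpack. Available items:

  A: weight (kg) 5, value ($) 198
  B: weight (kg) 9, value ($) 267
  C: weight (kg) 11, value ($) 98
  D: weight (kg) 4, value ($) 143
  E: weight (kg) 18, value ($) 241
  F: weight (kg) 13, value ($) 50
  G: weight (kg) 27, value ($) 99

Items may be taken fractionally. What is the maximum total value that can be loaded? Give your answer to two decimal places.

1011.67

Ratios (sorted): A 39.60, D 35.75, B 29.67, E 13.39, C 8.91, F 3.85, G 3.67
take A (5 @ 198); take D (4 @ 143); take B (9 @ 267); take E (18 @ 241); take C (11 @ 98); take F (13 @ 50); take 4/27 of G → 14.67. Capacity used 64/64.
Total value = 1011.67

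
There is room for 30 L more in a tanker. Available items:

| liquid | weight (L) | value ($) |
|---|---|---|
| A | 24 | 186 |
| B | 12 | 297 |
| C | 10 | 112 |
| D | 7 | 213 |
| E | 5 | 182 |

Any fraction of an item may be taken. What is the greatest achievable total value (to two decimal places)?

759.20

Sort by value per unit weight and fill in that order.
Ratios (sorted): E 36.40, D 30.43, B 24.75, C 11.20, A 7.75
take E (5 @ 182); take D (7 @ 213); take B (12 @ 297); take 6/10 of C → 67.20. Capacity used 30/30.
Total value = 759.20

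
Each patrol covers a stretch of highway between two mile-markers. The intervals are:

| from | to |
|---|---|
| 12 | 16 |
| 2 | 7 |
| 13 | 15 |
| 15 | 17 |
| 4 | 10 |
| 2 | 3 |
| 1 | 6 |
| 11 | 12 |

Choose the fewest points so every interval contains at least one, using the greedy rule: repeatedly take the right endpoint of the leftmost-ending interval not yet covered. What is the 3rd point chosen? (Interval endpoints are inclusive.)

Sorted: [2,3] [1,6] [2,7] [4,10] [11,12] [13,15] [12,16] [15,17]
{[2,3],[1,6],[2,7]} hit by 3; {[4,10]} hit by 10; {[11,12]} hit by 12; {[13,15],[12,16],[15,17]} hit by 15.
Points: 3, 10, 12, 15 (4 total).

12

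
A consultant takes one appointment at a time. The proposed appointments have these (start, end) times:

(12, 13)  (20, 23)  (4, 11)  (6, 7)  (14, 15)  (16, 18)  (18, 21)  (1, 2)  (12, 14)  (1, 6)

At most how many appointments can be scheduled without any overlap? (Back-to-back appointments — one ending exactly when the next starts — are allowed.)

Greedy by earliest finish: after sorting by end time, pick each interval compatible with the last pick.
By end time: (1,2), (1,6), (6,7), (4,11), (12,13), (12,14), (14,15), (16,18), (18,21), (20,23).
Pick (1,2); next start ≥ 2 → (6,7); next start ≥ 7 → (12,13); next start ≥ 13 → (14,15); next start ≥ 15 → (16,18); next start ≥ 18 → (18,21).
Selected 6 appointments.

6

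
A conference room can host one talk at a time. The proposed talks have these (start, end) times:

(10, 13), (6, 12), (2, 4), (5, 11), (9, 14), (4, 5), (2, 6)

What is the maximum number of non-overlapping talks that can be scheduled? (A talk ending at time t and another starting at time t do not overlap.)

3

Sort by end time and greedily take each interval whose start is ≥ the last chosen end.
Sorted by end: (2,4)  (4,5)  (2,6)  (5,11)  (6,12)  (10,13)  (9,14)
take (2,4); take (4,5); take (5,11); skip (9,14).
Selected 3 talks.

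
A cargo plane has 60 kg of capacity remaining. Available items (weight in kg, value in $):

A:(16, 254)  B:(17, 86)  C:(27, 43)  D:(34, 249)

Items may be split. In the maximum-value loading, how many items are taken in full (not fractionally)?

Ratios (sorted): A 15.88, D 7.32, B 5.06, C 1.59
take A (16 @ 254); take D (34 @ 249); take 10/17 of B → 50.59. Capacity used 60/60.
2 item(s) taken whole; one partial (take 10/17 of B).

2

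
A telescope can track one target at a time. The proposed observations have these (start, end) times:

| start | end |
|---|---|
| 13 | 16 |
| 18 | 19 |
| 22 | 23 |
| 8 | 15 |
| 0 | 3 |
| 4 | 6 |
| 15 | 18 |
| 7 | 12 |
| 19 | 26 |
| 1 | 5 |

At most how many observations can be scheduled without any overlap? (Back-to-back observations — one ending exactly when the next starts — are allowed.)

Sorted by end: (0,3)  (1,5)  (4,6)  (7,12)  (8,15)  (13,16)  (15,18)  (18,19)  (22,23)  (19,26)
take (0,3); take (4,6); take (7,12); take (13,16); skip (15,18); take (18,19); take (22,23).
Selected 6 observations.

6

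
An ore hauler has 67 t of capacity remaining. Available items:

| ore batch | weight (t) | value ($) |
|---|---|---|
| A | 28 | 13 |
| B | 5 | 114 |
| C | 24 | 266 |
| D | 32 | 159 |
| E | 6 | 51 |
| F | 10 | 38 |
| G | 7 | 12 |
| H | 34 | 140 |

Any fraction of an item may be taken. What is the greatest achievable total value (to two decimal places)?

Ratios (sorted): B 22.80, C 11.08, E 8.50, D 4.97, H 4.12, F 3.80, G 1.71, A 0.46
take B (5 @ 114); take C (24 @ 266); take E (6 @ 51); take D (32 @ 159). Capacity used 67/67.
Total value = 590.00

590.00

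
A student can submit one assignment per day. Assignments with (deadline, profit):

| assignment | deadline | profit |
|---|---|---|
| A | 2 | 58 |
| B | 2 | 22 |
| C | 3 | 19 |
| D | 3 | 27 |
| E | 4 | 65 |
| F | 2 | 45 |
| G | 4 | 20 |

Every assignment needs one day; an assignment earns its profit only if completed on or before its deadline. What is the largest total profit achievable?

195

Sort by profit descending; place each in the latest free slot ≤ its deadline.
Profit order: E=65 A=58 F=45 D=27 B=22 G=20 C=19
Assign: E→slot 4, A→slot 2, F→slot 1, D→slot 3, B skipped, G skipped, C skipped.
Slots: [1:F] [2:A] [3:D] [4:E]
Profit = 45 + 58 + 27 + 65 = 195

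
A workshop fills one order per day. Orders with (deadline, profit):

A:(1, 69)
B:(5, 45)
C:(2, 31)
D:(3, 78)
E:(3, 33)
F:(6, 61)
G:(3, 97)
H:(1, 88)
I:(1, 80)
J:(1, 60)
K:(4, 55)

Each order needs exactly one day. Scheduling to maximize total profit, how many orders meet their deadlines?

6

Sort by profit descending; place each in the latest free slot ≤ its deadline.
By profit: G(d3,97), H(d1,88), I(d1,80), D(d3,78), A(d1,69), F(d6,61), J(d1,60), K(d4,55), B(d5,45), E(d3,33), C(d2,31)
G→slot 3; H→slot 1; I skipped; D→slot 2; A skipped; F→slot 6; J skipped; K→slot 4; B→slot 5; E skipped; C skipped.
6 of 11 scheduled.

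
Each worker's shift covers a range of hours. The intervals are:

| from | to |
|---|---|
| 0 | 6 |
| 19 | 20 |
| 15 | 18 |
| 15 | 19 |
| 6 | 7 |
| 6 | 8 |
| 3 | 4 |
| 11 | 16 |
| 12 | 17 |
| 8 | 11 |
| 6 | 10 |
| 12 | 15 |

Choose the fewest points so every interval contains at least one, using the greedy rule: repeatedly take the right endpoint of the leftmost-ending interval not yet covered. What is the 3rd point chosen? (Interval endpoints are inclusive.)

11

Sort by right endpoint; whenever an interval is uncovered, place a point at its right end.
Sorted: [3,4] [0,6] [6,7] [6,8] [6,10] [8,11] [12,15] [11,16] [12,17] [15,18] [15,19] [19,20]
{[3,4],[0,6]} hit by 4; {[6,7],[6,8],[6,10]} hit by 7; {[8,11]} hit by 11; {[12,15],[11,16],[12,17],[15,18],[15,19]} hit by 15; {[19,20]} hit by 20.
Points: 4, 7, 11, 15, 20 (5 total).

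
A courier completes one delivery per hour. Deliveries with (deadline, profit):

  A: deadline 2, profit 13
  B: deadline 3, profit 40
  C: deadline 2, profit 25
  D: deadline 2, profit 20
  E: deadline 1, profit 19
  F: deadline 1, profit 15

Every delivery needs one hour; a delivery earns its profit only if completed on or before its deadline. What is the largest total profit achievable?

By profit: B(d3,40), C(d2,25), D(d2,20), E(d1,19), F(d1,15), A(d2,13)
B→slot 3; C→slot 2; D→slot 1; E skipped; F skipped; A skipped.
Profit = 20 + 25 + 40 = 85

85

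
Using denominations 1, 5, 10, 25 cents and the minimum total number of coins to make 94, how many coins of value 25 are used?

94 − 3×25→19 − 1×10→9 − 1×5→4 − 4×1→0
Count of 25: 3

3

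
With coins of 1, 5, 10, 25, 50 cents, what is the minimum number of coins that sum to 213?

8

Use the largest denomination that fits, subtract, and repeat.
213 = 4×50 + 1×10 + 3×1
Total coins = 4 + 1 + 3 = 8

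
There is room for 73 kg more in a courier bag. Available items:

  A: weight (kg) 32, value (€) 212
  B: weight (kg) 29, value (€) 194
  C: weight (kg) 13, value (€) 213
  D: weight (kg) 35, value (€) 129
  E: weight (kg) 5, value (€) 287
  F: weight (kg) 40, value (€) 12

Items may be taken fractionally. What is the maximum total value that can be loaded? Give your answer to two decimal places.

866.25

Ratios (sorted): E 57.40, C 16.38, B 6.69, A 6.62, D 3.69, F 0.30
take E (5 @ 287); take C (13 @ 213); take B (29 @ 194); take 26/32 of A → 172.25. Capacity used 73/73.
Total value = 866.25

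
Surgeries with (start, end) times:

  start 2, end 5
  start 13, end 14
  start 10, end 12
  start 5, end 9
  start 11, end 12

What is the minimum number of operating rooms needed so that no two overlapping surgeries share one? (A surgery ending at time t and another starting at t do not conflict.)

2

Count concurrent intervals with a sweep; the peak is the room count.
starts: [2, 5, 10, 11, 13]
ends:   [5, 9, 12, 12, 14]
s2→1 e5→0 s5→1 e9→0 s10→1 s11→2  — peak 2.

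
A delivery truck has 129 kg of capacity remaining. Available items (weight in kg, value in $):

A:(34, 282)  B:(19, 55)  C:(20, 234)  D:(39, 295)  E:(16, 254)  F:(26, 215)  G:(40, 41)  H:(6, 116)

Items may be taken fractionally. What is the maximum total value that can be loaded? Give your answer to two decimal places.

Order: H (116/6=19.33) > E (254/16=15.88) > C (234/20=11.70) > A (282/34=8.29) > F (215/26=8.27) > D (295/39=7.56) > B (55/19=2.89) > G (41/40=1.02)
Fill: take H (6 @ 116) → take E (16 @ 254) → take C (20 @ 234) → take A (34 @ 282) → take F (26 @ 215) → take 27/39 of D → 204.23; 129/129 used.
Total value = 1305.23

1305.23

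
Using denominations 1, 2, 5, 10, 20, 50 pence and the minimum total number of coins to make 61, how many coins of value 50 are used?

61 − 1×50→11 − 1×10→1 − 1×1→0
Count of 50: 1

1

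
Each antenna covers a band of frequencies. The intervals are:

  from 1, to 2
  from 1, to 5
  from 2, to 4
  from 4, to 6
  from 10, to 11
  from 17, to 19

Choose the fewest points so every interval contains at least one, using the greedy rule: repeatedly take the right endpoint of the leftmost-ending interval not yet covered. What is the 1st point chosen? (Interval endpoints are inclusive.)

2

By right end: [1,2]  [2,4]  [1,5]  [4,6]  [10,11]  [17,19]
[1,2] uncovered → point at 2; [4,6] uncovered → point at 6; [10,11] uncovered → point at 11; [17,19] uncovered → point at 19.
Points: 2, 6, 11, 19 (4 total).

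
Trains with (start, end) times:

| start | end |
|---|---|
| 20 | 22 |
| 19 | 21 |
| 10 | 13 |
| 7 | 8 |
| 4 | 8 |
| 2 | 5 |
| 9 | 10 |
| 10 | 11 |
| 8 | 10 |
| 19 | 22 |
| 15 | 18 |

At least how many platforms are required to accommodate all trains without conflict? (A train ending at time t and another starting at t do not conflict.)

3

Events (time:±→running): 2:+→1 4:+→2 5:-→1 7:+→2 8:-→1 8:-→0 8:+→1 9:+→2 10:-→1 10:-→0 10:+→1 10:+→2 11:-→1 13:-→0 15:+→1 18:-→0 19:+→1 19:+→2 20:+→3 … peak 3.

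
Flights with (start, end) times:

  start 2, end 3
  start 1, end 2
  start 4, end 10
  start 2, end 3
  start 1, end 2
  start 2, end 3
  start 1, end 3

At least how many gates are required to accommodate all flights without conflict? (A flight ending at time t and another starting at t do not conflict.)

starts: [1, 1, 1, 2, 2, 2, 4]
ends:   [2, 2, 3, 3, 3, 3, 10]
s1→1 s1→2 s1→3 e2→2 e2→1 s2→2 s2→3 s2→4  — peak 4.

4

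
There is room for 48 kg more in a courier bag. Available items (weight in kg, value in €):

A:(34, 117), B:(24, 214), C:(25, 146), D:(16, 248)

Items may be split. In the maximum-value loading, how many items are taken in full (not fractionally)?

Sort by value per unit weight and fill in that order.
Order: D (248/16=15.50) > B (214/24=8.92) > C (146/25=5.84) > A (117/34=3.44)
Fill: take D (16 @ 248) → take B (24 @ 214) → take 8/25 of C → 46.72; 48/48 used.
2 item(s) taken whole; one partial (take 8/25 of C).

2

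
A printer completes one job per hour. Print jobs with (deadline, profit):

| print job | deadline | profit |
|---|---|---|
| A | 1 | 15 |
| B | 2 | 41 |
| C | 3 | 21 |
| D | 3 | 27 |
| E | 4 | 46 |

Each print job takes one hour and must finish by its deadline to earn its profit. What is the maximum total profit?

Profit order: E=46 B=41 D=27 C=21 A=15
Assign: E→slot 4, B→slot 2, D→slot 3, C→slot 1, A skipped.
Slots: [1:C] [2:B] [3:D] [4:E]
Profit = 21 + 41 + 27 + 46 = 135

135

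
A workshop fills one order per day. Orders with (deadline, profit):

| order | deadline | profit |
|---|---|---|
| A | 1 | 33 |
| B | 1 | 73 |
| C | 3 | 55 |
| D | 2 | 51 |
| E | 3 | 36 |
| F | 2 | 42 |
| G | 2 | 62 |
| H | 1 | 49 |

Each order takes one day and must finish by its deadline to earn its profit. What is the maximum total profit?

Profit order: B=73 G=62 C=55 D=51 H=49 F=42 E=36 A=33
Assign: B→slot 1, G→slot 2, C→slot 3, D skipped, H skipped, F skipped, E skipped, A skipped.
Slots: [1:B] [2:G] [3:C]
Profit = 73 + 62 + 55 = 190

190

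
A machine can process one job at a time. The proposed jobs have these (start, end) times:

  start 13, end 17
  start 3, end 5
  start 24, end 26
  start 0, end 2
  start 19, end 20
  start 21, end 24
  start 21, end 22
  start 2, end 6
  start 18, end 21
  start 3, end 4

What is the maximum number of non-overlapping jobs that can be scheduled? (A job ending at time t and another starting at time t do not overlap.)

Greedy by earliest finish: after sorting by end time, pick each interval compatible with the last pick.
By end time: (0,2), (3,4), (3,5), (2,6), (13,17), (19,20), (18,21), (21,22), (21,24), (24,26).
Pick (0,2); next start ≥ 2 → (3,4); next start ≥ 4 → (13,17); next start ≥ 17 → (19,20); next start ≥ 20 → (21,22); next start ≥ 22 → (24,26).
Selected 6 jobs.

6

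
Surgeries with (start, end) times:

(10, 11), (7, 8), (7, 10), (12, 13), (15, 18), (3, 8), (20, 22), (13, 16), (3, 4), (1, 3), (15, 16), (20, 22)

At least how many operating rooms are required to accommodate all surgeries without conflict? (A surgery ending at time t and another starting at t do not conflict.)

3

The answer is the maximum number of intervals overlapping at any instant.
Events (time:±→running): 1:+→1 3:-→0 3:+→1 3:+→2 4:-→1 7:+→2 7:+→3 … peak 3.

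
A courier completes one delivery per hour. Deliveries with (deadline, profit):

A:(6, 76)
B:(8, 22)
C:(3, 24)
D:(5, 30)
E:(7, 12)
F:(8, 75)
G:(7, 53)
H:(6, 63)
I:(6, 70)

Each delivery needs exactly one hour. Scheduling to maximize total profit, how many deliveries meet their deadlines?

8

Sort by profit descending; place each in the latest free slot ≤ its deadline.
By profit: A(d6,76), F(d8,75), I(d6,70), H(d6,63), G(d7,53), D(d5,30), C(d3,24), B(d8,22), E(d7,12)
A→slot 6; F→slot 8; I→slot 5; H→slot 4; G→slot 7; D→slot 3; C→slot 2; B→slot 1; E skipped.
8 of 9 scheduled.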